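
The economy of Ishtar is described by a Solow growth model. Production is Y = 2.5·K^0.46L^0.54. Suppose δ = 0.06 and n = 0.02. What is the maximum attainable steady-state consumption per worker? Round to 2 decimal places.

n + δ = 0.02 + 0.06 = 0.08.
Golden rule sets MPK = n+δ: 0.46·2.5·k^(0.46−1) = 0.08, so k_gold = (0.46·2.5/0.08)^(1/0.54) ≈ 139.2253.
y_gold = 2.5·139.2253^0.46 ≈ 24.2131.
c_gold = y_gold − (n+δ)·k_gold = 24.2131 − 0.08·139.2253 ≈ 13.0751.

c_gold ≈ 13.08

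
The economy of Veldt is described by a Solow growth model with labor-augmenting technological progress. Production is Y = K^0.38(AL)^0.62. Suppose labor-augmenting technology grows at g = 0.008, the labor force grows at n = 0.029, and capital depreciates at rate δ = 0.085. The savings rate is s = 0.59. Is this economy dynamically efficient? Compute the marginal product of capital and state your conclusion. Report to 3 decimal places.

dynamically inefficient; MPK ≈ 0.079

The effective depreciation rate is n + g + δ = 0.029 + 0.008 + 0.085 = 0.122.
Steady-state k*: s·k^0.38 = 0.122·k gives k* = (0.59/0.122)^(1/0.62) ≈ 12.7063.
MPK = 0.38·12.7063^(-0.62) ≈ 0.0786.
MPK < n+g+δ = 0.122, so the economy is dynamically inefficient (over-saving).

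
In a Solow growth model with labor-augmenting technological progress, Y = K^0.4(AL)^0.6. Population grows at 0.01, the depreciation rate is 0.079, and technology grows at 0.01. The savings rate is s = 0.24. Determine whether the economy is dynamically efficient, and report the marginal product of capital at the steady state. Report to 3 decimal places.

dynamically efficient; MPK ≈ 0.165

The effective depreciation rate is n + g + δ = 0.01 + 0.01 + 0.079 = 0.099.
Steady-state k*: s·k^0.4 = 0.099·k gives k* = (0.24/0.099)^(1/0.6) ≈ 4.3748.
MPK = 0.4·4.3748^(-0.6) ≈ 0.1650.
MPK > n+g+δ = 0.099, so the economy is dynamically efficient (under-saving).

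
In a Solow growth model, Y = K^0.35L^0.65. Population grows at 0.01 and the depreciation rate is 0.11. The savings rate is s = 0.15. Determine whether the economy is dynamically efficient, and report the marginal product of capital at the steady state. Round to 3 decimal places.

dynamically efficient; MPK ≈ 0.280

Break-even investment rate: n + δ = 0.01 + 0.11 = 0.12.
Steady-state k*: s·k^0.35 = 0.12·k gives k* = (0.15/0.12)^(1/0.65) ≈ 1.4096.
MPK = 0.35·1.4096^(-0.65) ≈ 0.2800.
MPK > n+δ = 0.12, so the economy is dynamically efficient (under-saving).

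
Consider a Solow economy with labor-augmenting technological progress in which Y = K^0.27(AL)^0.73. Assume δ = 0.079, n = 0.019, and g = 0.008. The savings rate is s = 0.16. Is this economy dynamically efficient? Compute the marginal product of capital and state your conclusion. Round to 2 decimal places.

dynamically efficient; MPK ≈ 0.18

n + g + δ = 0.019 + 0.008 + 0.079 = 0.106.
Steady-state k*: s·k^0.27 = 0.106·k gives k* = (0.16/0.106)^(1/0.73) ≈ 1.7577.
MPK = 0.27·1.7577^(-0.73) ≈ 0.1789.
MPK > n+g+δ = 0.106, so the economy is dynamically efficient (under-saving).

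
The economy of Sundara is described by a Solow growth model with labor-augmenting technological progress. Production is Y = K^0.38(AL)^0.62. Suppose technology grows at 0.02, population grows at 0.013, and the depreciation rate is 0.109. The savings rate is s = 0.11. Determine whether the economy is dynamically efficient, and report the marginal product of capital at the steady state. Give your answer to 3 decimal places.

Break-even investment rate: n + g + δ = 0.013 + 0.02 + 0.109 = 0.142.
Steady-state k*: s·k^0.38 = 0.142·k gives k* = (0.11/0.142)^(1/0.62) ≈ 0.6624.
MPK = 0.38·0.6624^(-0.62) ≈ 0.4905.
MPK > n+g+δ = 0.142, so the economy is dynamically efficient (under-saving).

dynamically efficient; MPK ≈ 0.491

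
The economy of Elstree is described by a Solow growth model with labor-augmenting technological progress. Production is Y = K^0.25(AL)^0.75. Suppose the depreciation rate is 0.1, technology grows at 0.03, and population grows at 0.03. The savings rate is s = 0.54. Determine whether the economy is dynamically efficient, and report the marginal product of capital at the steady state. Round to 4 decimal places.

dynamically inefficient; MPK ≈ 0.0741

Capital per effective worker breaks even when investment replaces (n + g + δ)·k; here n + g + δ = 0.16.
Steady-state k*: s·k^0.25 = 0.16·k gives k* = (0.54/0.16)^(1/0.75) ≈ 5.0625.
MPK = 0.25·5.0625^(-0.75) ≈ 0.0741.
MPK < n+g+δ = 0.16, so the economy is dynamically inefficient (over-saving).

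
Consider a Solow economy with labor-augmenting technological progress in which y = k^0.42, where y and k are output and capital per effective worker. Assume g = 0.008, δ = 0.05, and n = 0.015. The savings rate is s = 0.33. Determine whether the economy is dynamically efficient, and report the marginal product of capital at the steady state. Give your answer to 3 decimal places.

Capital per effective worker breaks even when investment replaces (n + g + δ)·k; here n + g + δ = 0.073.
Steady-state k*: s·k^0.42 = 0.073·k gives k* = (0.33/0.073)^(1/0.58) ≈ 13.4784.
MPK = 0.42·13.4784^(-0.58) ≈ 0.0929.
MPK > n+g+δ = 0.073, so the economy is dynamically efficient (under-saving).

dynamically efficient; MPK ≈ 0.093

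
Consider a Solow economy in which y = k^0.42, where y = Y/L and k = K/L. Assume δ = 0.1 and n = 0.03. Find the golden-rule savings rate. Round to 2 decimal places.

s_gold = 0.42

Break-even investment rate: n + δ = 0.03 + 0.1 = 0.13.
At the golden rule MPK = n+δ, and in any Cobb-Douglas steady state s = (n+δ)·k/y = MPK·k/y = capital's share 0.42.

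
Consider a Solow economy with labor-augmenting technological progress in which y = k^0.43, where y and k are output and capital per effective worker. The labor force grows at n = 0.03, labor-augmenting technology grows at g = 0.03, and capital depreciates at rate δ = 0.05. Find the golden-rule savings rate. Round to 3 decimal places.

Capital per effective worker breaks even when investment replaces (n + g + δ)·k; here n + g + δ = 0.11.
At the golden rule MPK = n+g+δ, and in any Cobb-Douglas steady state s = (n+g+δ)·k/y = MPK·k/y = capital's share 0.43.

s_gold = 0.430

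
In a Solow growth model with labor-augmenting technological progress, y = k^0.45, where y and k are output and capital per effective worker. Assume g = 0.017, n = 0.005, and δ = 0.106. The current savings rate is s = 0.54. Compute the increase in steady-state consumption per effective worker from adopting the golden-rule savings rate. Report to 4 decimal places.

Break-even investment rate: n + g + δ = 0.005 + 0.017 + 0.106 = 0.128.
Current steady state (s = 0.54): k* = (0.54/0.128)^(1/0.55) ≈ 13.6993, y* = 13.6993^0.45 ≈ 3.2472, c* = (1−0.54)·3.2472 ≈ 1.4937.
Setting f'(k) = n+g+δ gives 0.45·k^(0.45−1) = 0.128, hence k_gold = (0.45/0.128)^(1/0.55) ≈ 9.8340.
y_gold = 9.8340^0.45 ≈ 2.7972, c_gold = y_gold − 0.128·k_gold ≈ 1.5385.
Gain: Δc = 1.5385 − 1.4937 ≈ 0.0448.

Δc ≈ 0.0448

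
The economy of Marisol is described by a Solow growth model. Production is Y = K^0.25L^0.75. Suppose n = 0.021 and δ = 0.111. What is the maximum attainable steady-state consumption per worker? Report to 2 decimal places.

The effective depreciation rate is n + δ = 0.021 + 0.111 = 0.132.
Golden rule sets MPK = n+δ: 0.25·k^(0.25−1) = 0.132, so k_gold = (0.25/0.132)^(1/0.75) ≈ 2.3433.
y_gold = 2.3433^0.25 ≈ 1.2372.
c_gold = y_gold − (n+δ)·k_gold = 1.2372 − 0.132·2.3433 ≈ 0.9279.

c_gold ≈ 0.93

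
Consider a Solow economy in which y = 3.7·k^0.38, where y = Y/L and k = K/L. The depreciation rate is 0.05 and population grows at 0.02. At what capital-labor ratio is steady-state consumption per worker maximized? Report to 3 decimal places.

The effective depreciation rate is n + δ = 0.02 + 0.05 = 0.07.
Maximizing c = f(k) − (n+δ)·k gives f'(k) = n+δ, i.e. 0.38·3.7·k^(0.38−1) = 0.07, so k_gold = (0.38·3.7/0.07)^(1/0.62) ≈ 126.3081.

k_gold ≈ 126.308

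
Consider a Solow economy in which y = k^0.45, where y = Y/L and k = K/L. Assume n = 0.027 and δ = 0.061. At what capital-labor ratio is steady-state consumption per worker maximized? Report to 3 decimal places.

The effective depreciation rate is n + δ = 0.027 + 0.061 = 0.088.
At the golden rule the marginal product of capital equals n+δ: 0.45·k^(0.45−1) = 0.088. Solving, k_gold = (0.45/0.088)^(1/0.55) ≈ 19.4357.

k_gold ≈ 19.436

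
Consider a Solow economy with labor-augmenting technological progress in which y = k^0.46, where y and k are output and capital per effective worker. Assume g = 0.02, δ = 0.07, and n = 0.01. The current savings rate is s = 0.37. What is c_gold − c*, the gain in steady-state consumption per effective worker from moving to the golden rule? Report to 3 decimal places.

Δc ≈ 0.061

Capital per effective worker breaks even when investment replaces (n + g + δ)·k; here n + g + δ = 0.1.
Current steady state (s = 0.37): k* = (0.37/0.1)^(1/0.54) ≈ 11.2778, y* = 11.2778^0.46 ≈ 3.0481, c* = (1−0.37)·3.0481 ≈ 1.9203.
At the golden rule the marginal product of capital equals n+g+δ: 0.46·k^(0.46−1) = 0.1. Solving, k_gold = (0.46/0.1)^(1/0.54) ≈ 16.8783.
y_gold = 16.8783^0.46 ≈ 3.6692, c_gold = y_gold − 0.1·k_gold ≈ 1.9814.
Gain: Δc = 1.9814 − 1.9203 ≈ 0.0611.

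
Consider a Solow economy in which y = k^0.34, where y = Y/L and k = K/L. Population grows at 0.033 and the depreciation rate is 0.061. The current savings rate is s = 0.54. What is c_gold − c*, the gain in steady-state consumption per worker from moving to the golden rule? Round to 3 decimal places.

Δc ≈ 0.148

n + δ = 0.033 + 0.061 = 0.094.
Current steady state (s = 0.54): k* = (0.54/0.094)^(1/0.66) ≈ 14.1385, y* = 14.1385^0.34 ≈ 2.4611, c* = (1−0.54)·2.4611 ≈ 1.1321.
At the golden rule the marginal product of capital equals n+δ: 0.34·k^(0.34−1) = 0.094. Solving, k_gold = (0.34/0.094)^(1/0.66) ≈ 7.0143.
y_gold = 7.0143^0.34 ≈ 1.9393, c_gold = y_gold − 0.094·k_gold ≈ 1.2799.
Gain: Δc = 1.2799 − 1.1321 ≈ 0.1478.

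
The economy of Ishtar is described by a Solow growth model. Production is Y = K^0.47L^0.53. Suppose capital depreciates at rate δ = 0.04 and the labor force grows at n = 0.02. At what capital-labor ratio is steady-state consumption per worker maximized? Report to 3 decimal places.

k_gold ≈ 48.606

n + δ = 0.02 + 0.04 = 0.06.
Setting f'(k) = n+δ gives 0.47·k^(0.47−1) = 0.06, hence k_gold = (0.47/0.06)^(1/0.53) ≈ 48.6062.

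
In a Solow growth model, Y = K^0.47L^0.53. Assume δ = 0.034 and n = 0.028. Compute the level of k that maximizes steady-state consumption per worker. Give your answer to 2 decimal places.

Break-even investment rate: n + δ = 0.028 + 0.034 = 0.062.
Setting f'(k) = n+δ gives 0.47·k^(0.47−1) = 0.062, hence k_gold = (0.47/0.062)^(1/0.53) ≈ 45.6902.

k_gold ≈ 45.69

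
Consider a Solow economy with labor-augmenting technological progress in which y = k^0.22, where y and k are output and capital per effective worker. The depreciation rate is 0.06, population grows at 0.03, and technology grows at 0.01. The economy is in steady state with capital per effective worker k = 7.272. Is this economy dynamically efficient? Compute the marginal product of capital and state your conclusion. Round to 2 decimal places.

dynamically inefficient; MPK ≈ 0.05

The effective depreciation rate is n + g + δ = 0.03 + 0.01 + 0.06 = 0.1.
MPK = 0.22·k^(0.22−1) = 0.22·7.272^(-0.78) ≈ 0.0468.
MPK < 0.1, so the economy is dynamically inefficient (over-saving).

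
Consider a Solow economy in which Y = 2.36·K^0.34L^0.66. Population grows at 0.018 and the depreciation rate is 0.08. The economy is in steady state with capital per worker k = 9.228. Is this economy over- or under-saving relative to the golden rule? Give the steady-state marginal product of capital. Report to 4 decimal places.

Break-even investment rate: n + δ = 0.018 + 0.08 = 0.098.
MPK = 0.34·2.36·k^(0.34−1) = 0.34·2.36·9.228^(-0.66) ≈ 0.1851.
MPK > 0.098, so the economy is dynamically efficient (under-saving).

under-saving; MPK ≈ 0.1851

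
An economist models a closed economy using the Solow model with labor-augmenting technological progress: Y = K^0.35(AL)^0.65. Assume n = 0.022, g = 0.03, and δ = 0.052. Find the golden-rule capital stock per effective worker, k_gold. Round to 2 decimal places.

n + g + δ = 0.022 + 0.03 + 0.052 = 0.104.
At the golden rule the marginal product of capital equals n+g+δ: 0.35·k^(0.35−1) = 0.104. Solving, k_gold = (0.35/0.104)^(1/0.65) ≈ 6.4688.

k_gold ≈ 6.47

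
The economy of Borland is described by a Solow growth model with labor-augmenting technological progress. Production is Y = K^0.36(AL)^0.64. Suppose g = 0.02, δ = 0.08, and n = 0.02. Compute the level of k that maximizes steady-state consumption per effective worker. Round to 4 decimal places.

k_gold ≈ 5.5655

The effective depreciation rate is n + g + δ = 0.02 + 0.02 + 0.08 = 0.12.
Maximizing c = f(k) − (n+g+δ)·k gives f'(k) = n+g+δ, i.e. 0.36·k^(0.36−1) = 0.12, so k_gold = (0.36/0.12)^(1/0.64) ≈ 5.5655.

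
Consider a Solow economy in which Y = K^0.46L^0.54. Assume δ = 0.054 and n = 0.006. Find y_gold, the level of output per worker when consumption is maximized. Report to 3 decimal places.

Capital per worker breaks even when investment replaces (n + δ)·k; here n + δ = 0.06.
At the golden rule the marginal product of capital equals n+δ: 0.46·k^(0.46−1) = 0.06. Solving, k_gold = (0.46/0.06)^(1/0.54) ≈ 43.4671.
Output: y_gold = k_gold^0.46 = 43.4671^0.46 ≈ 5.6696.

y_gold ≈ 5.670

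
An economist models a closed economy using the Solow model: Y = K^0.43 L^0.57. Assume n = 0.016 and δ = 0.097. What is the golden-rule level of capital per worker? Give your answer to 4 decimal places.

k_gold ≈ 10.4286

n + δ = 0.016 + 0.097 = 0.113.
Golden rule sets MPK = n+δ: 0.43·k^(0.43−1) = 0.113, so k_gold = (0.43/0.113)^(1/0.57) ≈ 10.4286.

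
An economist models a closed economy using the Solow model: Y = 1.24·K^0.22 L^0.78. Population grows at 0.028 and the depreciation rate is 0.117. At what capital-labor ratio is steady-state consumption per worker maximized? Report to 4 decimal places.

n + δ = 0.028 + 0.117 = 0.145.
Golden rule sets MPK = n+δ: 0.22·1.24·k^(0.22−1) = 0.145, so k_gold = (0.22·1.24/0.145)^(1/0.78) ≈ 2.2485.

k_gold ≈ 2.2485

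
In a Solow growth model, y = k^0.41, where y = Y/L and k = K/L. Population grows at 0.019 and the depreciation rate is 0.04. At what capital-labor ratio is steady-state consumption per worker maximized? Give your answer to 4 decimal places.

k_gold ≈ 26.7303

Capital per worker breaks even when investment replaces (n + δ)·k; here n + δ = 0.059.
At the golden rule the marginal product of capital equals n+δ: 0.41·k^(0.41−1) = 0.059. Solving, k_gold = (0.41/0.059)^(1/0.59) ≈ 26.7303.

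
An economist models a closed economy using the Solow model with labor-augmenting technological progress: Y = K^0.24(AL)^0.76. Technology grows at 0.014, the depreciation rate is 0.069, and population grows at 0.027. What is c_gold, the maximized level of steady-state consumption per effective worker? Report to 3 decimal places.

c_gold ≈ 0.972

Break-even investment rate: n + g + δ = 0.027 + 0.014 + 0.069 = 0.11.
At the golden rule the marginal product of capital equals n+g+δ: 0.24·k^(0.24−1) = 0.11. Solving, k_gold = (0.24/0.11)^(1/0.76) ≈ 2.7913.
y_gold = 2.7913^0.24 ≈ 1.2794.
c_gold = y_gold − (n+g+δ)·k_gold = 1.2794 − 0.11·2.7913 ≈ 0.9723.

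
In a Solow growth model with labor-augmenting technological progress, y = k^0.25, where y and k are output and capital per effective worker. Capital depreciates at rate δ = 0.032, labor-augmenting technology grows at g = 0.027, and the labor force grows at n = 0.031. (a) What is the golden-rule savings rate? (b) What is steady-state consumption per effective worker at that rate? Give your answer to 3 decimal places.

(a) s_gold = 0.250; (b) c_gold ≈ 1.054

Break-even investment rate: n + g + δ = 0.031 + 0.027 + 0.032 = 0.09.
For Cobb-Douglas, s_gold equals capital's share: s_gold = 0.25.
Golden rule sets MPK = n+g+δ: 0.25·k^(0.25−1) = 0.09, so k_gold = (0.25/0.09)^(1/0.75) ≈ 3.9048.
y_gold = 3.9048^0.25 ≈ 1.4057; c_gold = (1−0.25)·y_gold ≈ 1.0543.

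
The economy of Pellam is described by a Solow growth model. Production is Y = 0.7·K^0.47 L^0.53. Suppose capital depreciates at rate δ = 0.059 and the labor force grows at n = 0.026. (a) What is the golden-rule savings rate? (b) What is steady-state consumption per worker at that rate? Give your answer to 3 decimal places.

(a) s_gold = 0.470; (b) c_gold ≈ 1.232

Break-even investment rate: n + δ = 0.026 + 0.059 = 0.085.
For Cobb-Douglas, s_gold equals capital's share: s_gold = 0.47.
At the golden rule the marginal product of capital equals n+δ: 0.47·0.7·k^(0.47−1) = 0.085. Solving, k_gold = (0.47·0.7/0.085)^(1/0.53) ≈ 12.8533.
y_gold = 0.7·12.8533^0.47 ≈ 2.3245; c_gold = (1−0.47)·y_gold ≈ 1.2320.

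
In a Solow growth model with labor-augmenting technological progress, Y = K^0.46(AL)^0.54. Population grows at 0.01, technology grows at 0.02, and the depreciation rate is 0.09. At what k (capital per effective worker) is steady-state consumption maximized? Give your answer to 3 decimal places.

k_gold ≈ 12.042

Break-even investment rate: n + g + δ = 0.01 + 0.02 + 0.09 = 0.12.
At the golden rule the marginal product of capital equals n+g+δ: 0.46·k^(0.46−1) = 0.12. Solving, k_gold = (0.46/0.12)^(1/0.54) ≈ 12.0420.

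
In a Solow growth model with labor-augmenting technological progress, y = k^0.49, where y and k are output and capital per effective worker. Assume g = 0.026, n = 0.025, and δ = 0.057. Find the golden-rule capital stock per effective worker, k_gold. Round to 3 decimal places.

k_gold ≈ 19.399

n + g + δ = 0.025 + 0.026 + 0.057 = 0.108.
Golden rule sets MPK = n+g+δ: 0.49·k^(0.49−1) = 0.108, so k_gold = (0.49/0.108)^(1/0.51) ≈ 19.3994.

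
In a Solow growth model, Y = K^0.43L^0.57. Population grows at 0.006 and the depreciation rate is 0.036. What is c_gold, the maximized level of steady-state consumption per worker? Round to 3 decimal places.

c_gold ≈ 3.296

n + δ = 0.006 + 0.036 = 0.042.
Setting f'(k) = n+δ gives 0.43·k^(0.43−1) = 0.042, hence k_gold = (0.43/0.042)^(1/0.57) ≈ 59.1990.
y_gold = 59.1990^0.43 ≈ 5.7822.
c_gold = y_gold − (n+δ)·k_gold = 5.7822 − 0.042·59.1990 ≈ 3.2959.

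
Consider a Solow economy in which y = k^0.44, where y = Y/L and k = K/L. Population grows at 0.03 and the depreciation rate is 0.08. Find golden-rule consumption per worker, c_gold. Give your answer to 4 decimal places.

c_gold ≈ 1.6643

The effective depreciation rate is n + δ = 0.03 + 0.08 = 0.11.
Maximizing c = f(k) − (n+δ)·k gives f'(k) = n+δ, i.e. 0.44·k^(0.44−1) = 0.11, so k_gold = (0.44/0.11)^(1/0.56) ≈ 11.8880.
y_gold = 11.8880^0.44 ≈ 2.9720.
c_gold = y_gold − (n+δ)·k_gold = 2.9720 − 0.11·11.8880 ≈ 1.6643.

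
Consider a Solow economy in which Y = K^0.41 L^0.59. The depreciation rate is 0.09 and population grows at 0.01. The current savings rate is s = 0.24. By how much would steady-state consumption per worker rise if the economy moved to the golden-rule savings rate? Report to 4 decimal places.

Break-even investment rate: n + δ = 0.01 + 0.09 = 0.1.
Current steady state (s = 0.24): k* = (0.24/0.1)^(1/0.59) ≈ 4.4099, y* = 4.4099^0.41 ≈ 1.8374, c* = (1−0.24)·1.8374 ≈ 1.3965.
Maximizing c = f(k) − (n+δ)·k gives f'(k) = n+δ, i.e. 0.41·k^(0.41−1) = 0.1, so k_gold = (0.41/0.1)^(1/0.59) ≈ 10.9299.
y_gold = 10.9299^0.41 ≈ 2.6658, c_gold = y_gold − 0.1·k_gold ≈ 1.5728.
Gain: Δc = 1.5728 − 1.3965 ≈ 0.1764.

Δc ≈ 0.1764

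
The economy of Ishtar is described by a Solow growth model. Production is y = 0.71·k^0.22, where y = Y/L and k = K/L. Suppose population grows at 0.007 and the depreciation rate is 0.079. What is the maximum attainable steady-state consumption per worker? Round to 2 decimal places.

Capital per worker breaks even when investment replaces (n + δ)·k; here n + δ = 0.086.
At the golden rule the marginal product of capital equals n+δ: 0.22·0.71·k^(0.22−1) = 0.086. Solving, k_gold = (0.22·0.71/0.086)^(1/0.78) ≈ 2.1492.
y_gold = 0.71·2.1492^0.22 ≈ 0.8402.
c_gold = y_gold − (n+δ)·k_gold = 0.8402 − 0.086·2.1492 ≈ 0.6553.

c_gold ≈ 0.66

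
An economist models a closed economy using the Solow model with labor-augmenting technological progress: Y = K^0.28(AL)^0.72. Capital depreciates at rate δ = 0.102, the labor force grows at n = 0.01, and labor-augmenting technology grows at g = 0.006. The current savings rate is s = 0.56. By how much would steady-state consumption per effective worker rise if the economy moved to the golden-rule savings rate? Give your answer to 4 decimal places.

n + g + δ = 0.01 + 0.006 + 0.102 = 0.118.
Current steady state (s = 0.56): k* = (0.56/0.118)^(1/0.72) ≈ 8.6959, y* = 8.6959^0.28 ≈ 1.8323, c* = (1−0.56)·1.8323 ≈ 0.8062.
Setting f'(k) = n+g+δ gives 0.28·k^(0.28−1) = 0.118, hence k_gold = (0.28/0.118)^(1/0.72) ≈ 3.3206.
y_gold = 3.3206^0.28 ≈ 1.3994, c_gold = y_gold − 0.118·k_gold ≈ 1.0076.
Gain: Δc = 1.0076 − 0.8062 ≈ 0.2013.

Δc ≈ 0.2013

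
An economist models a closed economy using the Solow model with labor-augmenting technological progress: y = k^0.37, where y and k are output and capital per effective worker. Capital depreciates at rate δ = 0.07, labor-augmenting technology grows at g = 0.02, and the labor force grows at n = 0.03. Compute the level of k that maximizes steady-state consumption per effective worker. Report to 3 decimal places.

Break-even investment rate: n + g + δ = 0.03 + 0.02 + 0.07 = 0.12.
Setting f'(k) = n+g+δ gives 0.37·k^(0.37−1) = 0.12, hence k_gold = (0.37/0.12)^(1/0.63) ≈ 5.9734.

k_gold ≈ 5.973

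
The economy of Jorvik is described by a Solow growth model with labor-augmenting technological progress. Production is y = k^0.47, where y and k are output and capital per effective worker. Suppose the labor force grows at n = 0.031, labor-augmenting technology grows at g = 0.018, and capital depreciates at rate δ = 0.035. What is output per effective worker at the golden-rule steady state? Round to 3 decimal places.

Break-even investment rate: n + g + δ = 0.031 + 0.018 + 0.035 = 0.084.
At the golden rule the marginal product of capital equals n+g+δ: 0.47·k^(0.47−1) = 0.084. Solving, k_gold = (0.47/0.084)^(1/0.53) ≈ 25.7619.
Output: y_gold = k_gold^0.47 = 25.7619^0.47 ≈ 4.6043.

y_gold ≈ 4.604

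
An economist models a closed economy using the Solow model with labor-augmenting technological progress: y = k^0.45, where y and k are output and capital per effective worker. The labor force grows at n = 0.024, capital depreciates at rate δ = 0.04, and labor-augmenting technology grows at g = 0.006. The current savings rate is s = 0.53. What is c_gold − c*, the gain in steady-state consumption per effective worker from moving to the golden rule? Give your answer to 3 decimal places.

Δc ≈ 0.058

The effective depreciation rate is n + g + δ = 0.024 + 0.006 + 0.04 = 0.07.
Current steady state (s = 0.53): k* = (0.53/0.07)^(1/0.55) ≈ 39.6739, y* = 39.6739^0.45 ≈ 5.2400, c* = (1−0.53)·5.2400 ≈ 2.4628.
At the golden rule the marginal product of capital equals n+g+δ: 0.45·k^(0.45−1) = 0.07. Solving, k_gold = (0.45/0.07)^(1/0.55) ≈ 29.4645.
y_gold = 29.4645^0.45 ≈ 4.5834, c_gold = y_gold − 0.07·k_gold ≈ 2.5209.
Gain: Δc = 2.5209 − 2.4628 ≈ 0.0581.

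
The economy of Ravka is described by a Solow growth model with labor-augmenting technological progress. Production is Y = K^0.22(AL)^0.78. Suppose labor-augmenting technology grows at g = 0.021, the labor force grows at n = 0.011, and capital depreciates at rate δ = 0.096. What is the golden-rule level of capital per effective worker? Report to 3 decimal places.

k_gold ≈ 2.002

n + g + δ = 0.011 + 0.021 + 0.096 = 0.128.
Golden rule sets MPK = n+g+δ: 0.22·k^(0.22−1) = 0.128, so k_gold = (0.22/0.128)^(1/0.78) ≈ 2.0024.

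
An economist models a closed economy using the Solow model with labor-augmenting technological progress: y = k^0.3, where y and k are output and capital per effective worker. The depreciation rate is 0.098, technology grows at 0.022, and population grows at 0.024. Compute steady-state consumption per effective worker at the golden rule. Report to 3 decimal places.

c_gold ≈ 0.959

n + g + δ = 0.024 + 0.022 + 0.098 = 0.144.
Setting f'(k) = n+g+δ gives 0.3·k^(0.3−1) = 0.144, hence k_gold = (0.3/0.144)^(1/0.7) ≈ 2.8534.
y_gold = 2.8534^0.3 ≈ 1.3697.
c_gold = y_gold − (n+g+δ)·k_gold = 1.3697 − 0.144·2.8534 ≈ 0.9588.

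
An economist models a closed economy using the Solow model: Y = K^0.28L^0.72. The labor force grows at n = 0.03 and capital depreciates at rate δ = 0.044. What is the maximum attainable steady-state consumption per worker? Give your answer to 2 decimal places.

c_gold ≈ 1.21

Break-even investment rate: n + δ = 0.03 + 0.044 = 0.074.
At the golden rule the marginal product of capital equals n+δ: 0.28·k^(0.28−1) = 0.074. Solving, k_gold = (0.28/0.074)^(1/0.72) ≈ 6.3486.
y_gold = 6.3486^0.28 ≈ 1.6778.
c_gold = y_gold − (n+δ)·k_gold = 1.6778 − 0.074·6.3486 ≈ 1.2080.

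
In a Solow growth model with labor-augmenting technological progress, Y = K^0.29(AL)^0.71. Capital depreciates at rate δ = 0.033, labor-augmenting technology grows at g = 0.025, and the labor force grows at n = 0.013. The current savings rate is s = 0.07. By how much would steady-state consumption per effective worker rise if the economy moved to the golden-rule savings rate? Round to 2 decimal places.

Δc ≈ 0.34

Break-even investment rate: n + g + δ = 0.013 + 0.025 + 0.033 = 0.071.
Current steady state (s = 0.07): k* = (0.07/0.071)^(1/0.71) ≈ 0.9802, y* = 0.9802^0.29 ≈ 0.9942, c* = (1−0.07)·0.9942 ≈ 0.9246.
Maximizing c = f(k) − (n+g+δ)·k gives f'(k) = n+g+δ, i.e. 0.29·k^(0.29−1) = 0.071, so k_gold = (0.29/0.071)^(1/0.71) ≈ 7.2570.
y_gold = 7.2570^0.29 ≈ 1.7767, c_gold = y_gold − 0.071·k_gold ≈ 1.2615.
Gain: Δc = 1.2615 − 0.9246 ≈ 0.3368.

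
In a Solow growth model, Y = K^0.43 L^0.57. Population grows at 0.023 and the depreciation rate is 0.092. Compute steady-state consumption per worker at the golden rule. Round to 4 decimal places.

Break-even investment rate: n + δ = 0.023 + 0.092 = 0.115.
Setting f'(k) = n+δ gives 0.43·k^(0.43−1) = 0.115, hence k_gold = (0.43/0.115)^(1/0.57) ≈ 10.1126.
y_gold = 10.1126^0.43 ≈ 2.7045.
c_gold = y_gold − (n+δ)·k_gold = 2.7045 − 0.115·10.1126 ≈ 1.5416.

c_gold ≈ 1.5416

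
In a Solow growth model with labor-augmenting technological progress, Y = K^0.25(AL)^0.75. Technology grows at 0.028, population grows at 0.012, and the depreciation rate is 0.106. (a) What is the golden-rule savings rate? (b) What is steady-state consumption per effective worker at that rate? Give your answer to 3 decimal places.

n + g + δ = 0.012 + 0.028 + 0.106 = 0.146.
For Cobb-Douglas, s_gold equals capital's share: s_gold = 0.25.
Golden rule sets MPK = n+g+δ: 0.25·k^(0.25−1) = 0.146, so k_gold = (0.25/0.146)^(1/0.75) ≈ 2.0486.
y_gold = 2.0486^0.25 ≈ 1.1964; c_gold = (1−0.25)·y_gold ≈ 0.8973.

(a) s_gold = 0.250; (b) c_gold ≈ 0.897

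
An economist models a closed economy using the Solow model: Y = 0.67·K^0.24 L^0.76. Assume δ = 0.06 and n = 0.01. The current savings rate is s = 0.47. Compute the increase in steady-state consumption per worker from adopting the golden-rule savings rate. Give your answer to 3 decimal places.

Δc ≈ 0.091

The effective depreciation rate is n + δ = 0.01 + 0.06 = 0.07.
Current steady state (s = 0.47): k* = (0.47·0.67/0.07)^(1/0.76) ≈ 7.2328, y* = 0.67·7.2328^0.24 ≈ 1.0772, c* = (1−0.47)·1.0772 ≈ 0.5709.
At the golden rule the marginal product of capital equals n+δ: 0.24·0.67·k^(0.24−1) = 0.07. Solving, k_gold = (0.24·0.67/0.07)^(1/0.76) ≈ 2.9871.
y_gold = 0.67·2.9871^0.24 ≈ 0.8712, c_gold = y_gold − 0.07·k_gold ≈ 0.6621.
Gain: Δc = 0.6621 − 0.5709 ≈ 0.0912.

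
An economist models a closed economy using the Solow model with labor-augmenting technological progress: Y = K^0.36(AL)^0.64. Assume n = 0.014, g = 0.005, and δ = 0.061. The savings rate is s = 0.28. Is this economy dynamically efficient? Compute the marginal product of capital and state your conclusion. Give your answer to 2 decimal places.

n + g + δ = 0.014 + 0.005 + 0.061 = 0.08.
Steady-state k*: s·k^0.36 = 0.08·k gives k* = (0.28/0.08)^(1/0.64) ≈ 7.0812.
MPK = 0.36·7.0812^(-0.64) ≈ 0.1029.
MPK > n+g+δ = 0.08, so the economy is dynamically efficient (under-saving).

dynamically efficient; MPK ≈ 0.10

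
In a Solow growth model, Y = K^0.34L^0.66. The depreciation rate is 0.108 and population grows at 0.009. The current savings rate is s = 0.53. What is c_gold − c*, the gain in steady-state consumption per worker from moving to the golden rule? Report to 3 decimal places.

Δc ≈ 0.120

Break-even investment rate: n + δ = 0.009 + 0.108 = 0.117.
Current steady state (s = 0.53): k* = (0.53/0.117)^(1/0.66) ≈ 9.8645, y* = 9.8645^0.34 ≈ 2.1776, c* = (1−0.53)·2.1776 ≈ 1.0235.
At the golden rule the marginal product of capital equals n+δ: 0.34·k^(0.34−1) = 0.117. Solving, k_gold = (0.34/0.117)^(1/0.66) ≈ 5.0345.
y_gold = 5.0345^0.34 ≈ 1.7325, c_gold = y_gold − 0.117·k_gold ≈ 1.1434.
Gain: Δc = 1.1434 − 1.0235 ≈ 0.1199.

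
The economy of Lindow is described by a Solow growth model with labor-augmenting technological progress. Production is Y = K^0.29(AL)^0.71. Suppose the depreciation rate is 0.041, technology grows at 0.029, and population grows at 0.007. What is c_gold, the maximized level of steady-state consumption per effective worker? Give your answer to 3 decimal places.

Break-even investment rate: n + g + δ = 0.007 + 0.029 + 0.041 = 0.077.
Setting f'(k) = n+g+δ gives 0.29·k^(0.29−1) = 0.077, hence k_gold = (0.29/0.077)^(1/0.71) ≈ 6.4735.
y_gold = 6.4735^0.29 ≈ 1.7188.
c_gold = y_gold − (n+g+δ)·k_gold = 1.7188 − 0.077·6.4735 ≈ 1.2204.

c_gold ≈ 1.220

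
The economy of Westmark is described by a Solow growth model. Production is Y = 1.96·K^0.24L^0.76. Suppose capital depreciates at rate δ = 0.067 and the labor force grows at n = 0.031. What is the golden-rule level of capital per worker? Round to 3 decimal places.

k_gold ≈ 7.877

Capital per worker breaks even when investment replaces (n + δ)·k; here n + δ = 0.098.
Golden rule sets MPK = n+δ: 0.24·1.96·k^(0.24−1) = 0.098, so k_gold = (0.24·1.96/0.098)^(1/0.76) ≈ 7.8772.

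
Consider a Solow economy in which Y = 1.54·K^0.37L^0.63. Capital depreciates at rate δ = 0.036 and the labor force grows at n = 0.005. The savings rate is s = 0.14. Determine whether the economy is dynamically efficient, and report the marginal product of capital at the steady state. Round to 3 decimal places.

dynamically efficient; MPK ≈ 0.108

Capital per worker breaks even when investment replaces (n + δ)·k; here n + δ = 0.041.
Steady-state k*: s·A·k^0.37 = 0.041·k gives k* = (0.14·1.54/0.041)^(1/0.63) ≈ 13.9389.
MPK = 0.37·1.54·13.9389^(-0.63) ≈ 0.1084.
MPK > n+δ = 0.041, so the economy is dynamically efficient (under-saving).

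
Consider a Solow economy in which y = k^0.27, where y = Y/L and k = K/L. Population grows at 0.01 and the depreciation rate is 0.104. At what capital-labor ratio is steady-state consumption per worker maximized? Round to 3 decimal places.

Capital per worker breaks even when investment replaces (n + δ)·k; here n + δ = 0.114.
Maximizing c = f(k) − (n+δ)·k gives f'(k) = n+δ, i.e. 0.27·k^(0.27−1) = 0.114, so k_gold = (0.27/0.114)^(1/0.73) ≈ 3.2580.

k_gold ≈ 3.258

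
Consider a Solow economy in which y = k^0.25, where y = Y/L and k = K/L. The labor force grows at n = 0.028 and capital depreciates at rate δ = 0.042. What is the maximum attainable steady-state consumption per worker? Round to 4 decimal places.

The effective depreciation rate is n + δ = 0.028 + 0.042 = 0.07.
At the golden rule the marginal product of capital equals n+δ: 0.25·k^(0.25−1) = 0.07. Solving, k_gold = (0.25/0.07)^(1/0.75) ≈ 5.4591.
y_gold = 5.4591^0.25 ≈ 1.5286.
c_gold = y_gold − (n+δ)·k_gold = 1.5286 − 0.07·5.4591 ≈ 1.1464.

c_gold ≈ 1.1464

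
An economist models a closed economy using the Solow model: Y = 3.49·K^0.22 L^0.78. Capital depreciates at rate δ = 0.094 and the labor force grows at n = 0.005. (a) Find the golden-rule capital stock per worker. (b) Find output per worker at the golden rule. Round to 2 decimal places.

n + δ = 0.005 + 0.094 = 0.099.
Maximizing c = f(k) − (n+δ)·k gives f'(k) = n+δ, i.e. 0.22·3.49·k^(0.22−1) = 0.099, so k_gold = (0.22·3.49/0.099)^(1/0.78) ≈ 13.8207.
y_gold = 3.49·13.8207^0.22 ≈ 6.2193.

(a) k_gold ≈ 13.82; (b) y_gold ≈ 6.22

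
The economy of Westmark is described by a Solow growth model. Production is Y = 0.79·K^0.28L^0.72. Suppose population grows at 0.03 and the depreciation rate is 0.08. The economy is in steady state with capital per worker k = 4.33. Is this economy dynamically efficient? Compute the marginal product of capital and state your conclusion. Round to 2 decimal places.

dynamically inefficient; MPK ≈ 0.08

Break-even investment rate: n + δ = 0.03 + 0.08 = 0.11.
MPK = 0.28·0.79·k^(0.28−1) = 0.28·0.79·4.33^(-0.72) ≈ 0.0770.
MPK < 0.11, so the economy is dynamically inefficient (over-saving).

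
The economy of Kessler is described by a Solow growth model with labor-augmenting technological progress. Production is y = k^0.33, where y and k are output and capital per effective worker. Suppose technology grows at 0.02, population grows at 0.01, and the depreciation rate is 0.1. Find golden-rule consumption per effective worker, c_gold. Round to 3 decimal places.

n + g + δ = 0.01 + 0.02 + 0.1 = 0.13.
At the golden rule the marginal product of capital equals n+g+δ: 0.33·k^(0.33−1) = 0.13. Solving, k_gold = (0.33/0.13)^(1/0.67) ≈ 4.0164.
y_gold = 4.0164^0.33 ≈ 1.5822.
c_gold = y_gold − (n+g+δ)·k_gold = 1.5822 − 0.13·4.0164 ≈ 1.0601.

c_gold ≈ 1.060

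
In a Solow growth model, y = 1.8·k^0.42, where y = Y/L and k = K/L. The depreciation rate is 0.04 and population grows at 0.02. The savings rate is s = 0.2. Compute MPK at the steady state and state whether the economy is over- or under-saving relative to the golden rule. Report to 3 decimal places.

n + δ = 0.02 + 0.04 = 0.06.
Steady-state k*: s·A·k^0.42 = 0.06·k gives k* = (0.2·1.8/0.06)^(1/0.58) ≈ 21.9604.
MPK = 0.42·1.8·21.9604^(-0.58) ≈ 0.1260.
MPK > n+δ = 0.06, so the economy is dynamically efficient (under-saving).

under-saving; MPK ≈ 0.126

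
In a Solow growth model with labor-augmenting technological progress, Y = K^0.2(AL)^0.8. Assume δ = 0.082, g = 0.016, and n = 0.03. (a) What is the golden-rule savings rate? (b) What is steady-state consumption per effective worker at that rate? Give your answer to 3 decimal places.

The effective depreciation rate is n + g + δ = 0.03 + 0.016 + 0.082 = 0.128.
For Cobb-Douglas, s_gold equals capital's share: s_gold = 0.2.
Maximizing c = f(k) − (n+g+δ)·k gives f'(k) = n+g+δ, i.e. 0.2·k^(0.2−1) = 0.128, so k_gold = (0.2/0.128)^(1/0.8) ≈ 1.7469.
y_gold = 1.7469^0.2 ≈ 1.1180; c_gold = (1−0.2)·y_gold ≈ 0.8944.

(a) s_gold = 0.200; (b) c_gold ≈ 0.894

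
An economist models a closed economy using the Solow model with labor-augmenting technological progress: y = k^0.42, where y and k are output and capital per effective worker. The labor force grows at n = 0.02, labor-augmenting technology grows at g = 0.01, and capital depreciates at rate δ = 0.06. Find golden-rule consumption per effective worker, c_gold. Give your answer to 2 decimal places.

c_gold ≈ 1.77

Capital per effective worker breaks even when investment replaces (n + g + δ)·k; here n + g + δ = 0.09.
Setting f'(k) = n+g+δ gives 0.42·k^(0.42−1) = 0.09, hence k_gold = (0.42/0.09)^(1/0.58) ≈ 14.2384.
y_gold = 14.2384^0.42 ≈ 3.0511.
c_gold = y_gold − (n+g+δ)·k_gold = 3.0511 − 0.09·14.2384 ≈ 1.7696.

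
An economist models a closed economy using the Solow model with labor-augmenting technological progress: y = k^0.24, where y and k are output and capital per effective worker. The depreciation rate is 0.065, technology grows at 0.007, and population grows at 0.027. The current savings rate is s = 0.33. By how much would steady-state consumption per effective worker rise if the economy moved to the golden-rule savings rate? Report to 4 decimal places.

Break-even investment rate: n + g + δ = 0.027 + 0.007 + 0.065 = 0.099.
Current steady state (s = 0.33): k* = (0.33/0.099)^(1/0.76) ≈ 4.8753, y* = 4.8753^0.24 ≈ 1.4626, c* = (1−0.33)·1.4626 ≈ 0.9799.
Setting f'(k) = n+g+δ gives 0.24·k^(0.24−1) = 0.099, hence k_gold = (0.24/0.099)^(1/0.76) ≈ 3.2064.
y_gold = 3.2064^0.24 ≈ 1.3227, c_gold = y_gold − 0.099·k_gold ≈ 1.0052.
Gain: Δc = 1.0052 − 0.9799 ≈ 0.0253.

Δc ≈ 0.0253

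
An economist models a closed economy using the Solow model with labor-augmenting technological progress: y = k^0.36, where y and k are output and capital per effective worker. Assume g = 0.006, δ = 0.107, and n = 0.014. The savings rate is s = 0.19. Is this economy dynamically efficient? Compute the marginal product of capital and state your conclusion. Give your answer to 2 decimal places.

The effective depreciation rate is n + g + δ = 0.014 + 0.006 + 0.107 = 0.127.
Steady-state k*: s·k^0.36 = 0.127·k gives k* = (0.19/0.127)^(1/0.64) ≈ 1.8765.
MPK = 0.36·1.8765^(-0.64) ≈ 0.2406.
MPK > n+g+δ = 0.127, so the economy is dynamically efficient (under-saving).

dynamically efficient; MPK ≈ 0.24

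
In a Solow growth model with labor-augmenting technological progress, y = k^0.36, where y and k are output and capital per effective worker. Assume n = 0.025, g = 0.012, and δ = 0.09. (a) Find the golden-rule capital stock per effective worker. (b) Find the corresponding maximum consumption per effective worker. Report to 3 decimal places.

(a) k_gold ≈ 5.094; (b) c_gold ≈ 1.150

n + g + δ = 0.025 + 0.012 + 0.09 = 0.127.
At the golden rule the marginal product of capital equals n+g+δ: 0.36·k^(0.36−1) = 0.127. Solving, k_gold = (0.36/0.127)^(1/0.64) ≈ 5.0937.
y_gold = 5.0937^0.36 ≈ 1.7969; c_gold = y_gold − 0.127·k_gold ≈ 1.1500.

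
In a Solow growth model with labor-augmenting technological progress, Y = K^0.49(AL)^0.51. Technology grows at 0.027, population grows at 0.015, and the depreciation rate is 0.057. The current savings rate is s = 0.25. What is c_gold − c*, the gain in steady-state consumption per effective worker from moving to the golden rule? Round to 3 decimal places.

n + g + δ = 0.015 + 0.027 + 0.057 = 0.099.
Current steady state (s = 0.25): k* = (0.25/0.099)^(1/0.51) ≈ 6.1494, y* = 6.1494^0.49 ≈ 2.4352, c* = (1−0.25)·2.4352 ≈ 1.8264.
Maximizing c = f(k) − (n+g+δ)·k gives f'(k) = n+g+δ, i.e. 0.49·k^(0.49−1) = 0.099, so k_gold = (0.49/0.099)^(1/0.51) ≈ 23.0083.
y_gold = 23.0083^0.49 ≈ 4.6486, c_gold = y_gold − 0.099·k_gold ≈ 2.3708.
Gain: Δc = 2.3708 − 1.8264 ≈ 0.5444.

Δc ≈ 0.544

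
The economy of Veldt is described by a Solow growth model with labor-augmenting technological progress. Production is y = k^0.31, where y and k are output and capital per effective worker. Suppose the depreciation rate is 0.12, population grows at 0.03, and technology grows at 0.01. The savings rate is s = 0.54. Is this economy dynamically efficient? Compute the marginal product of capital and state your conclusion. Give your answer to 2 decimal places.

n + g + δ = 0.03 + 0.01 + 0.12 = 0.16.
Steady-state k*: s·k^0.31 = 0.16·k gives k* = (0.54/0.16)^(1/0.69) ≈ 5.8293.
MPK = 0.31·5.8293^(-0.69) ≈ 0.0919.
MPK < n+g+δ = 0.16, so the economy is dynamically inefficient (over-saving).

dynamically inefficient; MPK ≈ 0.09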